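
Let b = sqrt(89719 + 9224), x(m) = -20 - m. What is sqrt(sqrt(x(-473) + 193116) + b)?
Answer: sqrt(sqrt(98943) + sqrt(193569)) ≈ 27.468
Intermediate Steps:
b = sqrt(98943) ≈ 314.55
sqrt(sqrt(x(-473) + 193116) + b) = sqrt(sqrt((-20 - 1*(-473)) + 193116) + sqrt(98943)) = sqrt(sqrt((-20 + 473) + 193116) + sqrt(98943)) = sqrt(sqrt(453 + 193116) + sqrt(98943)) = sqrt(sqrt(193569) + sqrt(98943)) = sqrt(sqrt(98943) + sqrt(193569))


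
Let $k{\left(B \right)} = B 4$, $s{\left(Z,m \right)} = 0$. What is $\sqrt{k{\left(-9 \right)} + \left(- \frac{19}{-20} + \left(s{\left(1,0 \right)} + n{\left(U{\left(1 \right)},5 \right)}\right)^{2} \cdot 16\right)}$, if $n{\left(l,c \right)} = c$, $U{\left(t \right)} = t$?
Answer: $\frac{3 \sqrt{4055}}{10} \approx 19.104$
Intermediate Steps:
$k{\left(B \right)} = 4 B$
$\sqrt{k{\left(-9 \right)} + \left(- \frac{19}{-20} + \left(s{\left(1,0 \right)} + n{\left(U{\left(1 \right)},5 \right)}\right)^{2} \cdot 16\right)} = \sqrt{4 \left(-9\right) - \left(- \frac{19}{20} - \left(0 + 5\right)^{2} \cdot 16\right)} = \sqrt{-36 - \left(- \frac{19}{20} - 5^{2} \cdot 16\right)} = \sqrt{-36 + \left(\frac{19}{20} + 25 \cdot 16\right)} = \sqrt{-36 + \left(\frac{19}{20} + 400\right)} = \sqrt{-36 + \frac{8019}{20}} = \sqrt{\frac{7299}{20}} = \frac{3 \sqrt{4055}}{10}$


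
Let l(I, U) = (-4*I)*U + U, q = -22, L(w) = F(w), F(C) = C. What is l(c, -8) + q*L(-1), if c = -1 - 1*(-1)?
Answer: 14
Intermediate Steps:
c = 0 (c = -1 + 1 = 0)
L(w) = w
l(I, U) = U - 4*I*U (l(I, U) = -4*I*U + U = U - 4*I*U)
l(c, -8) + q*L(-1) = -8*(1 - 4*0) - 22*(-1) = -8*(1 + 0) + 22 = -8*1 + 22 = -8 + 22 = 14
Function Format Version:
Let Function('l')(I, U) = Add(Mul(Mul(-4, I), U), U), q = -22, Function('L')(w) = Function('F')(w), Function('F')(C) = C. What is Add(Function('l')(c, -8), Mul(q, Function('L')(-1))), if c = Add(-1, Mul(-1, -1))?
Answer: 14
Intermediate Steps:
c = 0 (c = Add(-1, 1) = 0)
Function('L')(w) = w
Function('l')(I, U) = Add(U, Mul(-4, I, U)) (Function('l')(I, U) = Add(Mul(-4, I, U), U) = Add(U, Mul(-4, I, U)))
Add(Function('l')(c, -8), Mul(q, Function('L')(-1))) = Add(Mul(-8, Add(1, Mul(-4, 0))), Mul(-22, -1)) = Add(Mul(-8, Add(1, 0)), 22) = Add(Mul(-8, 1), 22) = Add(-8, 22) = 14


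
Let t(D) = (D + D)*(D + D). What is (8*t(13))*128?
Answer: 692224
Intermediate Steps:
t(D) = 4*D² (t(D) = (2*D)*(2*D) = 4*D²)
(8*t(13))*128 = (8*(4*13²))*128 = (8*(4*169))*128 = (8*676)*128 = 5408*128 = 692224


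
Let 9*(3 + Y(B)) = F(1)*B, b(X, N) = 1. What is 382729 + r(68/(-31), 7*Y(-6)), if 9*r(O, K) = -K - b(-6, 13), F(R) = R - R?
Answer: 3444581/9 ≈ 3.8273e+5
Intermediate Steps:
F(R) = 0
Y(B) = -3 (Y(B) = -3 + (0*B)/9 = -3 + (⅑)*0 = -3 + 0 = -3)
r(O, K) = -⅑ - K/9 (r(O, K) = (-K - 1*1)/9 = (-K - 1)/9 = (-1 - K)/9 = -⅑ - K/9)
382729 + r(68/(-31), 7*Y(-6)) = 382729 + (-⅑ - 7*(-3)/9) = 382729 + (-⅑ - ⅑*(-21)) = 382729 + (-⅑ + 7/3) = 382729 + 20/9 = 3444581/9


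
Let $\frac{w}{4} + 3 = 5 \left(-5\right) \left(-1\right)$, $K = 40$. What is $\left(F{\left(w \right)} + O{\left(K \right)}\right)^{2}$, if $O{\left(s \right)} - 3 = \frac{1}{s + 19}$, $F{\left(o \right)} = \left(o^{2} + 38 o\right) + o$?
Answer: $\frac{435022031844}{3481} \approx 1.2497 \cdot 10^{8}$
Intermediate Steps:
$w = 88$ ($w = -12 + 4 \cdot 5 \left(-5\right) \left(-1\right) = -12 + 4 \left(\left(-25\right) \left(-1\right)\right) = -12 + 4 \cdot 25 = -12 + 100 = 88$)
$F{\left(o \right)} = o^{2} + 39 o$
$O{\left(s \right)} = 3 + \frac{1}{19 + s}$ ($O{\left(s \right)} = 3 + \frac{1}{s + 19} = 3 + \frac{1}{19 + s}$)
$\left(F{\left(w \right)} + O{\left(K \right)}\right)^{2} = \left(88 \left(39 + 88\right) + \frac{58 + 3 \cdot 40}{19 + 40}\right)^{2} = \left(88 \cdot 127 + \frac{58 + 120}{59}\right)^{2} = \left(11176 + \frac{1}{59} \cdot 178\right)^{2} = \left(11176 + \frac{178}{59}\right)^{2} = \left(\frac{659562}{59}\right)^{2} = \frac{435022031844}{3481}$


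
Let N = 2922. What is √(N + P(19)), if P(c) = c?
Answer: √2941 ≈ 54.231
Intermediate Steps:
√(N + P(19)) = √(2922 + 19) = √2941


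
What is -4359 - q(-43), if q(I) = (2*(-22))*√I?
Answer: -4359 + 44*I*√43 ≈ -4359.0 + 288.53*I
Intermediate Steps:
q(I) = -44*√I
-4359 - q(-43) = -4359 - (-44)*√(-43) = -4359 - (-44)*I*√43 = -4359 + 44*I*√43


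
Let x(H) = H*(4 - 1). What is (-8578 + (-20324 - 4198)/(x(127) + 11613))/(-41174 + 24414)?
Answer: 17151509/33503240 ≈ 0.51194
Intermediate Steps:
x(H) = 3*H (x(H) = H*3 = 3*H)
(-8578 + (-20324 - 4198)/(x(127) + 11613))/(-41174 + 24414) = (-8578 + (-20324 - 4198)/(3*127 + 11613))/(-41174 + 24414) = (-8578 - 24522/(381 + 11613))/(-16760) = (-8578 - 24522/11994)*(-1/16760) = (-8578 - 24522*1/11994)*(-1/16760) = (-8578 - 4087/1999)*(-1/16760) = -17151509/1999*(-1/16760) = 17151509/33503240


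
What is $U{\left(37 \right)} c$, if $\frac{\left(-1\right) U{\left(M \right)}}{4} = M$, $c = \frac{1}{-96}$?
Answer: $\frac{37}{24} \approx 1.5417$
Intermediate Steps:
$c = - \frac{1}{96} \approx -0.010417$
$U{\left(M \right)} = - 4 M$
$U{\left(37 \right)} c = \left(-4\right) 37 \left(- \frac{1}{96}\right) = \left(-148\right) \left(- \frac{1}{96}\right) = \frac{37}{24}$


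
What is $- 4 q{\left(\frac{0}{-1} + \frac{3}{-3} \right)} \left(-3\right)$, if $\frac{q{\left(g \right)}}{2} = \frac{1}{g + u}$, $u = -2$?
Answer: $-8$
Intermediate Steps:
$q{\left(g \right)} = \frac{2}{-2 + g}$ ($q{\left(g \right)} = \frac{2}{g - 2} = \frac{2}{-2 + g}$)
$- 4 q{\left(\frac{0}{-1} + \frac{3}{-3} \right)} \left(-3\right) = - 4 \frac{2}{-2 + \left(\frac{0}{-1} + \frac{3}{-3}\right)} \left(-3\right) = - 4 \frac{2}{-2 + \left(0 \left(-1\right) + 3 \left(- \frac{1}{3}\right)\right)} \left(-3\right) = - 4 \frac{2}{-2 + \left(0 - 1\right)} \left(-3\right) = - 4 \frac{2}{-2 - 1} \left(-3\right) = - 4 \frac{2}{-3} \left(-3\right) = - 4 \cdot 2 \left(- \frac{1}{3}\right) \left(-3\right) = \left(-4\right) \left(- \frac{2}{3}\right) \left(-3\right) = \frac{8}{3} \left(-3\right) = -8$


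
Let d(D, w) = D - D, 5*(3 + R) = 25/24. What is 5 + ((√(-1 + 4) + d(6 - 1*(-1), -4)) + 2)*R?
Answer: -7/12 - 67*√3/24 ≈ -5.4186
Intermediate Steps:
R = -67/24 (R = -3 + (25/24)/5 = -3 + (25*(1/24))/5 = -3 + (⅕)*(25/24) = -3 + 5/24 = -67/24 ≈ -2.7917)
d(D, w) = 0
5 + ((√(-1 + 4) + d(6 - 1*(-1), -4)) + 2)*R = 5 + ((√(-1 + 4) + 0) + 2)*(-67/24) = 5 + ((√3 + 0) + 2)*(-67/24) = 5 + (√3 + 2)*(-67/24) = 5 + (2 + √3)*(-67/24) = 5 + (-67/12 - 67*√3/24) = -7/12 - 67*√3/24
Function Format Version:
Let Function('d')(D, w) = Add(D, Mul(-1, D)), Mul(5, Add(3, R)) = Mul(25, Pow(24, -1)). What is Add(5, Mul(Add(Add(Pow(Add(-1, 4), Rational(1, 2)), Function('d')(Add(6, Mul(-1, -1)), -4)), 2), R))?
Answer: Add(Rational(-7, 12), Mul(Rational(-67, 24), Pow(3, Rational(1, 2)))) ≈ -5.4186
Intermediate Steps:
R = Rational(-67, 24) (R = Add(-3, Mul(Rational(1, 5), Mul(25, Pow(24, -1)))) = Add(-3, Mul(Rational(1, 5), Mul(25, Rational(1, 24)))) = Add(-3, Mul(Rational(1, 5), Rational(25, 24))) = Add(-3, Rational(5, 24)) = Rational(-67, 24) ≈ -2.7917)
Function('d')(D, w) = 0
Add(5, Mul(Add(Add(Pow(Add(-1, 4), Rational(1, 2)), Function('d')(Add(6, Mul(-1, -1)), -4)), 2), R)) = Add(5, Mul(Add(Add(Pow(Add(-1, 4), Rational(1, 2)), 0), 2), Rational(-67, 24))) = Add(5, Mul(Add(Add(Pow(3, Rational(1, 2)), 0), 2), Rational(-67, 24))) = Add(5, Mul(Add(Pow(3, Rational(1, 2)), 2), Rational(-67, 24))) = Add(5, Mul(Add(2, Pow(3, Rational(1, 2))), Rational(-67, 24))) = Add(5, Add(Rational(-67, 12), Mul(Rational(-67, 24), Pow(3, Rational(1, 2))))) = Add(Rational(-7, 12), Mul(Rational(-67, 24), Pow(3, Rational(1, 2))))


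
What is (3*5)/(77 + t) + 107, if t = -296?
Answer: 7806/73 ≈ 106.93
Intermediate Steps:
(3*5)/(77 + t) + 107 = (3*5)/(77 - 296) + 107 = 15/(-219) + 107 = -1/219*15 + 107 = -5/73 + 107 = 7806/73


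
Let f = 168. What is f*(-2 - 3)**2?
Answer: 4200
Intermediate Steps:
f*(-2 - 3)**2 = 168*(-2 - 3)**2 = 168*(-5)**2 = 168*25 = 4200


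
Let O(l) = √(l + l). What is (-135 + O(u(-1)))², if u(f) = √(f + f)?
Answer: (135 - 2^(¾)*√I)² ≈ 17904.0 - 318.3*I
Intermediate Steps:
u(f) = √2*√f (u(f) = √(2*f) = √2*√f)
O(l) = √2*√l (O(l) = √(2*l) = √2*√l)
(-135 + O(u(-1)))² = (-135 + √2*√(√2*√(-1)))² = (-135 + √2*√(√2*I))² = (-135 + √2*√(I*√2))² = (-135 + √2*(2^(¼)*√I))² = (-135 + 2^(¾)*√I)²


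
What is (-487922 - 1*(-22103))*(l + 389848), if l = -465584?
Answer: 35279267784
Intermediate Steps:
(-487922 - 1*(-22103))*(l + 389848) = (-487922 - 1*(-22103))*(-465584 + 389848) = (-487922 + 22103)*(-75736) = -465819*(-75736) = 35279267784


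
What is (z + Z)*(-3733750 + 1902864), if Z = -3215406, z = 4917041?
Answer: -3115499698610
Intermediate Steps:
(z + Z)*(-3733750 + 1902864) = (4917041 - 3215406)*(-3733750 + 1902864) = 1701635*(-1830886) = -3115499698610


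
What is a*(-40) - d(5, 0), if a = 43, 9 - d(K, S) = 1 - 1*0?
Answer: -1728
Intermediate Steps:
d(K, S) = 8 (d(K, S) = 9 - (1 - 1*0) = 9 - (1 + 0) = 9 - 1*1 = 9 - 1 = 8)
a*(-40) - d(5, 0) = 43*(-40) - 1*8 = -1720 - 8 = -1728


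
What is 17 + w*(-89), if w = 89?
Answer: -7904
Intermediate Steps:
17 + w*(-89) = 17 + 89*(-89) = 17 - 7921 = -7904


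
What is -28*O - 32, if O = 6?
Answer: -200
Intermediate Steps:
-28*O - 32 = -28*6 - 32 = -168 - 32 = -200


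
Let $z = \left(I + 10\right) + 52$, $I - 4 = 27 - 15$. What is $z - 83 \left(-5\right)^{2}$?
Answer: $-1997$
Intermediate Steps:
$I = 16$ ($I = 4 + \left(27 - 15\right) = 4 + 12 = 16$)
$z = 78$ ($z = \left(16 + 10\right) + 52 = 26 + 52 = 78$)
$z - 83 \left(-5\right)^{2} = 78 - 83 \left(-5\right)^{2} = 78 - 2075 = -1997$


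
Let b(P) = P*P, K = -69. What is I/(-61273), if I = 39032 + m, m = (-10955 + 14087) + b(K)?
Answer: -46925/61273 ≈ -0.76583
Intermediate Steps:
b(P) = P²
m = 7893 (m = (-10955 + 14087) + (-69)² = 3132 + 4761 = 7893)
I = 46925 (I = 39032 + 7893 = 46925)
I/(-61273) = 46925/(-61273) = 46925*(-1/61273) = -46925/61273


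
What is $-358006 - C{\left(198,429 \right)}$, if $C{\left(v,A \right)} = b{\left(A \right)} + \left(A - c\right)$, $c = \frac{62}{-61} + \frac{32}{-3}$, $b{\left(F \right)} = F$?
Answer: $- \frac{65674250}{183} \approx -3.5888 \cdot 10^{5}$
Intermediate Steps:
$c = - \frac{2138}{183}$ ($c = 62 \left(- \frac{1}{61}\right) + 32 \left(- \frac{1}{3}\right) = - \frac{62}{61} - \frac{32}{3} = - \frac{2138}{183} \approx -11.683$)
$C{\left(v,A \right)} = \frac{2138}{183} + 2 A$ ($C{\left(v,A \right)} = A + \left(A - - \frac{2138}{183}\right) = A + \left(A + \frac{2138}{183}\right) = A + \left(\frac{2138}{183} + A\right) = \frac{2138}{183} + 2 A$)
$-358006 - C{\left(198,429 \right)} = -358006 - \left(\frac{2138}{183} + 2 \cdot 429\right) = -358006 - \left(\frac{2138}{183} + 858\right) = -358006 - \frac{159152}{183} = - \frac{65674250}{183}$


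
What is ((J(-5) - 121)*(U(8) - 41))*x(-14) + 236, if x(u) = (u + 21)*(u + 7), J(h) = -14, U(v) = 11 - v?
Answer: -251134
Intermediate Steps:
x(u) = (7 + u)*(21 + u) (x(u) = (21 + u)*(7 + u) = (7 + u)*(21 + u))
((J(-5) - 121)*(U(8) - 41))*x(-14) + 236 = ((-14 - 121)*((11 - 1*8) - 41))*(147 + (-14)**2 + 28*(-14)) + 236 = (-135*((11 - 8) - 41))*(147 + 196 - 392) + 236 = -135*(3 - 41)*(-49) + 236 = -135*(-38)*(-49) + 236 = 5130*(-49) + 236 = -251370 + 236 = -251134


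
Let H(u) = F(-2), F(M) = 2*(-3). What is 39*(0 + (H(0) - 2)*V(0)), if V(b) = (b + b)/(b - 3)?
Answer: 0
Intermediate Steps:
F(M) = -6
H(u) = -6
V(b) = 2*b/(-3 + b) (V(b) = (2*b)/(-3 + b) = 2*b/(-3 + b))
39*(0 + (H(0) - 2)*V(0)) = 39*(0 + (-6 - 2)*(2*0/(-3 + 0))) = 39*(0 - 16*0/(-3)) = 39*(0 - 16*0*(-1)/3) = 39*(0 - 8*0) = 39*(0 + 0) = 39*0 = 0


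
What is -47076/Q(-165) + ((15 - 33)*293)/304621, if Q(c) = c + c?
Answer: 2389766296/16754155 ≈ 142.64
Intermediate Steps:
Q(c) = 2*c
-47076/Q(-165) + ((15 - 33)*293)/304621 = -47076/(2*(-165)) + ((15 - 33)*293)/304621 = -47076/(-330) - 18*293*(1/304621) = -47076*(-1/330) - 5274*1/304621 = 7846/55 - 5274/304621 = 2389766296/16754155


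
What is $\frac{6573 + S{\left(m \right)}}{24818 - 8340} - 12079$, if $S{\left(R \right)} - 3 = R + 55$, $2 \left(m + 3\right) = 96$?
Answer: $- \frac{99515543}{8239} \approx -12079.0$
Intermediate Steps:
$m = 45$ ($m = -3 + \frac{1}{2} \cdot 96 = -3 + 48 = 45$)
$S{\left(R \right)} = 58 + R$ ($S{\left(R \right)} = 3 + \left(R + 55\right) = 3 + \left(55 + R\right) = 58 + R$)
$\frac{6573 + S{\left(m \right)}}{24818 - 8340} - 12079 = \frac{6573 + \left(58 + 45\right)}{24818 - 8340} - 12079 = \frac{6573 + 103}{16478} - 12079 = 6676 \cdot \frac{1}{16478} - 12079 = \frac{3338}{8239} - 12079 = - \frac{99515543}{8239}$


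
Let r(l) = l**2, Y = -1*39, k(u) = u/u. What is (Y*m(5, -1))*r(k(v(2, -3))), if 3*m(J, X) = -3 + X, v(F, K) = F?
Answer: 52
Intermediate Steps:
m(J, X) = -1 + X/3 (m(J, X) = (-3 + X)/3 = -1 + X/3)
k(u) = 1
Y = -39
(Y*m(5, -1))*r(k(v(2, -3))) = -39*(-1 + (1/3)*(-1))*1**2 = -39*(-1 - 1/3)*1 = -39*(-4/3)*1 = 52*1 = 52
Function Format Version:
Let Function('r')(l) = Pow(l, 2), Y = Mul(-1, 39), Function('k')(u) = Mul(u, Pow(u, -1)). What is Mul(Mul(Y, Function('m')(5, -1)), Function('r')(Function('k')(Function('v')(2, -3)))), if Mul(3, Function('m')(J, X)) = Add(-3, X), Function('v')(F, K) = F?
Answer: 52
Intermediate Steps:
Function('m')(J, X) = Add(-1, Mul(Rational(1, 3), X)) (Function('m')(J, X) = Mul(Rational(1, 3), Add(-3, X)) = Add(-1, Mul(Rational(1, 3), X)))
Function('k')(u) = 1
Y = -39
Mul(Mul(Y, Function('m')(5, -1)), Function('r')(Function('k')(Function('v')(2, -3)))) = Mul(Mul(-39, Add(-1, Mul(Rational(1, 3), -1))), Pow(1, 2)) = Mul(Mul(-39, Add(-1, Rational(-1, 3))), 1) = Mul(Mul(-39, Rational(-4, 3)), 1) = Mul(52, 1) = 52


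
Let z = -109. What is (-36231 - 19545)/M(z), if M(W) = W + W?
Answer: 27888/109 ≈ 255.85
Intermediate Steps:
M(W) = 2*W
(-36231 - 19545)/M(z) = (-36231 - 19545)/((2*(-109))) = -55776/(-218) = -55776*(-1/218) = 27888/109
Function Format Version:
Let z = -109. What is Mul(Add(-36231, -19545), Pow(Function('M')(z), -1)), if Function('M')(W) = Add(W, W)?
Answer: Rational(27888, 109) ≈ 255.85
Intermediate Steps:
Function('M')(W) = Mul(2, W)
Mul(Add(-36231, -19545), Pow(Function('M')(z), -1)) = Mul(Add(-36231, -19545), Pow(Mul(2, -109), -1)) = Mul(-55776, Pow(-218, -1)) = Mul(-55776, Rational(-1, 218)) = Rational(27888, 109)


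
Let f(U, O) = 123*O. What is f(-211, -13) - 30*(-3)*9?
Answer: -789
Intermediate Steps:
f(-211, -13) - 30*(-3)*9 = 123*(-13) - 30*(-3)*9 = -1599 - (-90)*9 = -1599 - 1*(-810) = -1599 + 810 = -789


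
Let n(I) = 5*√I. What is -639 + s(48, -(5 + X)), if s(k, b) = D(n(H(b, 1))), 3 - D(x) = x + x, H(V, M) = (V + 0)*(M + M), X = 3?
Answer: -636 - 40*I ≈ -636.0 - 40.0*I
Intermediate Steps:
H(V, M) = 2*M*V (H(V, M) = V*(2*M) = 2*M*V)
D(x) = 3 - 2*x (D(x) = 3 - (x + x) = 3 - 2*x)
s(k, b) = 3 - 10*√2*√b (s(k, b) = 3 - 10*√(2*1*b) = 3 - 10*√(2*b) = 3 - 10*√2*√b)
-639 + s(48, -(5 + X)) = -639 + (3 - 10*√2*√(-(5 + 3))) = -639 + (3 - 10*√2*√(-1*8)) = -639 + (3 - 10*√2*√(-8)) = -639 + (3 - 10*√2*2*I*√2) = -639 + (3 - 40*I) = -636 - 40*I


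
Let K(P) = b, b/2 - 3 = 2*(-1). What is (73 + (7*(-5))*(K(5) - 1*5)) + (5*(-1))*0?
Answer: 178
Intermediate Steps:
b = 2 (b = 6 + 2*(2*(-1)) = 6 + 2*(-2) = 6 - 4 = 2)
K(P) = 2
(73 + (7*(-5))*(K(5) - 1*5)) + (5*(-1))*0 = (73 + (7*(-5))*(2 - 1*5)) + (5*(-1))*0 = (73 - 35*(2 - 5)) - 5*0 = (73 - 35*(-3)) + 0 = (73 + 105) + 0 = 178 + 0 = 178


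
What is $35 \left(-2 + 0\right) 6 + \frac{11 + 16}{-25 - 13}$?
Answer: $- \frac{15987}{38} \approx -420.71$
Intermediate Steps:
$35 \left(-2 + 0\right) 6 + \frac{11 + 16}{-25 - 13} = 35 \left(\left(-2\right) 6\right) + \frac{27}{-38} = 35 \left(-12\right) + 27 \left(- \frac{1}{38}\right) = -420 - \frac{27}{38} = - \frac{15987}{38}$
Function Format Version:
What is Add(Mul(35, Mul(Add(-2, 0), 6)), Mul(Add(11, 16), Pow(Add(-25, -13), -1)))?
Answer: Rational(-15987, 38) ≈ -420.71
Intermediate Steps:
Add(Mul(35, Mul(Add(-2, 0), 6)), Mul(Add(11, 16), Pow(Add(-25, -13), -1))) = Add(Mul(35, Mul(-2, 6)), Mul(27, Pow(-38, -1))) = Add(Mul(35, -12), Mul(27, Rational(-1, 38))) = Add(-420, Rational(-27, 38)) = Rational(-15987, 38)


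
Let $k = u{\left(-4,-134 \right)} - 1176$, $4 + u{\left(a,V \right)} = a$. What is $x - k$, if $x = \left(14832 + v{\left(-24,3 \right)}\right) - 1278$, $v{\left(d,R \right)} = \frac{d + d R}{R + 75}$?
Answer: $\frac{191578}{13} \approx 14737.0$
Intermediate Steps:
$u{\left(a,V \right)} = -4 + a$
$v{\left(d,R \right)} = \frac{d + R d}{75 + R}$
$k = -1184$ ($k = \left(-4 - 4\right) - 1176 = -8 - 1176 = -1184$)
$x = \frac{176186}{13}$ ($x = \left(14832 - \frac{24 \left(1 + 3\right)}{75 + 3}\right) - 1278 = \left(14832 - 24 \cdot \frac{1}{78} \cdot 4\right) - 1278 = \left(14832 - \frac{4}{13} \cdot 4\right) - 1278 = \left(14832 - \frac{16}{13}\right) - 1278 = \frac{192800}{13} - 1278 = \frac{176186}{13} \approx 13553.0$)
$x - k = \frac{176186}{13} - -1184 = \frac{176186}{13} + 1184 = \frac{191578}{13}$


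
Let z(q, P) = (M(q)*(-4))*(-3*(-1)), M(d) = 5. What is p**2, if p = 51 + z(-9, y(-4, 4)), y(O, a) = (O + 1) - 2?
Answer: 81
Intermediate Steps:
y(O, a) = -1 + O (y(O, a) = (1 + O) - 2 = -1 + O)
z(q, P) = -60 (z(q, P) = (5*(-4))*(-3*(-1)) = -20*3 = -60)
p = -9 (p = 51 - 60 = -9)
p**2 = (-9)**2 = 81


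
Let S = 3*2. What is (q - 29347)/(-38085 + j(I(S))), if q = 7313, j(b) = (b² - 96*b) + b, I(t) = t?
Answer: 22034/38619 ≈ 0.57055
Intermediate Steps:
S = 6
j(b) = b² - 95*b
(q - 29347)/(-38085 + j(I(S))) = (7313 - 29347)/(-38085 + 6*(-95 + 6)) = -22034/(-38085 + 6*(-89)) = -22034/(-38085 - 534) = -22034/(-38619) = -22034*(-1/38619) = 22034/38619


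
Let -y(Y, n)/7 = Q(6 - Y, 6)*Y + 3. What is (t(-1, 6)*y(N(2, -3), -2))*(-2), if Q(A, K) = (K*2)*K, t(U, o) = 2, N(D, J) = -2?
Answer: -3948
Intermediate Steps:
Q(A, K) = 2*K² (Q(A, K) = (2*K)*K = 2*K²)
y(Y, n) = -21 - 504*Y (y(Y, n) = -7*((2*6²)*Y + 3) = -7*((2*36)*Y + 3) = -7*(72*Y + 3) = -7*(3 + 72*Y) = -21 - 504*Y)
(t(-1, 6)*y(N(2, -3), -2))*(-2) = (2*(-21 - 504*(-2)))*(-2) = (2*(-21 + 1008))*(-2) = (2*987)*(-2) = 1974*(-2) = -3948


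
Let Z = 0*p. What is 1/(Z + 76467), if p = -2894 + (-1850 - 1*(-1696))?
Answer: 1/76467 ≈ 1.3078e-5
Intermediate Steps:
p = -3048 (p = -2894 + (-1850 + 1696) = -2894 - 154 = -3048)
Z = 0 (Z = 0*(-3048) = 0)
1/(Z + 76467) = 1/(0 + 76467) = 1/76467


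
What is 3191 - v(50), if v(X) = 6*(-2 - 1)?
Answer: 3209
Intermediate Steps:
v(X) = -18 (v(X) = 6*(-3) = -18)
3191 - v(50) = 3191 - 1*(-18) = 3191 + 18 = 3209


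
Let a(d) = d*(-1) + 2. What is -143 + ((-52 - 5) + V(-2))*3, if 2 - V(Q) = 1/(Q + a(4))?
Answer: -1229/4 ≈ -307.25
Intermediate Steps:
a(d) = 2 - d (a(d) = -d + 2 = 2 - d)
V(Q) = 2 - 1/(-2 + Q) (V(Q) = 2 - 1/(Q + (2 - 1*4)) = 2 - 1/(Q + (2 - 4)) = 2 - 1/(Q - 2) = 2 - 1/(-2 + Q))
-143 + ((-52 - 5) + V(-2))*3 = -143 + ((-52 - 5) + (-5 + 2*(-2))/(-2 - 2))*3 = -143 + (-57 + (-5 - 4)/(-4))*3 = -143 + (-57 - ¼*(-9))*3 = -143 + (-57 + 9/4)*3 = -143 - 219/4*3 = -143 - 657/4 = -1229/4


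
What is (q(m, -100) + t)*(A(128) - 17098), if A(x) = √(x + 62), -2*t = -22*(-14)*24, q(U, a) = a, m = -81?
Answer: 64904008 - 3796*√190 ≈ 6.4852e+7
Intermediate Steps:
t = -3696 (t = -(-22*(-14))*24/2 = -154*24 = -½*7392 = -3696)
A(x) = √(62 + x)
(q(m, -100) + t)*(A(128) - 17098) = (-100 - 3696)*(√(62 + 128) - 17098) = -3796*(√190 - 17098) = -3796*(-17098 + √190) = 64904008 - 3796*√190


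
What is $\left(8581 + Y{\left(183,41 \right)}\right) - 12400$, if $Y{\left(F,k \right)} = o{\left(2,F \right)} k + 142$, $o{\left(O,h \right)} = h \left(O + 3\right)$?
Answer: $33838$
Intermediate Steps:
$o{\left(O,h \right)} = h \left(3 + O\right)$
$Y{\left(F,k \right)} = 142 + 5 F k$ ($Y{\left(F,k \right)} = F \left(3 + 2\right) k + 142 = F 5 k + 142 = 5 F k + 142 = 142 + 5 F k$)
$\left(8581 + Y{\left(183,41 \right)}\right) - 12400 = \left(8581 + \left(142 + 5 \cdot 183 \cdot 41\right)\right) - 12400 = \left(8581 + \left(142 + 37515\right)\right) - 12400 = \left(8581 + 37657\right) - 12400 = 46238 - 12400 = 33838$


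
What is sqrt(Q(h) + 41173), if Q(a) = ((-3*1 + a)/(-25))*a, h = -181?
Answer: 3*sqrt(110669)/5 ≈ 199.60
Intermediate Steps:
Q(a) = a*(3/25 - a/25) (Q(a) = ((-3 + a)*(-1/25))*a = (3/25 - a/25)*a = a*(3/25 - a/25))
sqrt(Q(h) + 41173) = sqrt((1/25)*(-181)*(3 - 1*(-181)) + 41173) = sqrt((1/25)*(-181)*(3 + 181) + 41173) = sqrt((1/25)*(-181)*184 + 41173) = sqrt(-33304/25 + 41173) = sqrt(996021/25) = 3*sqrt(110669)/5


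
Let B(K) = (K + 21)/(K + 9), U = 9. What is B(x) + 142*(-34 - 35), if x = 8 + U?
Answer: -127355/13 ≈ -9796.5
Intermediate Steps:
x = 17 (x = 8 + 9 = 17)
B(K) = (21 + K)/(9 + K)
B(x) + 142*(-34 - 35) = (21 + 17)/(9 + 17) + 142*(-34 - 35) = 38/26 + 142*(-69) = (1/26)*38 - 9798 = 19/13 - 9798 = -127355/13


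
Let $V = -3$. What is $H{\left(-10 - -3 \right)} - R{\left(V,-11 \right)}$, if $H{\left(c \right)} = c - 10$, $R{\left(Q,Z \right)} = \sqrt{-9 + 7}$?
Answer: $-17 - i \sqrt{2} \approx -17.0 - 1.4142 i$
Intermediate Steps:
$R{\left(Q,Z \right)} = i \sqrt{2}$ ($R{\left(Q,Z \right)} = \sqrt{-2} = i \sqrt{2}$)
$H{\left(c \right)} = -10 + c$ ($H{\left(c \right)} = c - 10 = -10 + c$)
$H{\left(-10 - -3 \right)} - R{\left(V,-11 \right)} = \left(-10 - 7\right) - i \sqrt{2} = -17 - i \sqrt{2}$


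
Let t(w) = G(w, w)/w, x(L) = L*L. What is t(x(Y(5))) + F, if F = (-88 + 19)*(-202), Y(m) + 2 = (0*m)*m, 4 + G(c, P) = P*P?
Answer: 13941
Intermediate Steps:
G(c, P) = -4 + P² (G(c, P) = -4 + P*P = -4 + P²)
Y(m) = -2 (Y(m) = -2 + (0*m)*m = -2 + 0*m = -2 + 0 = -2)
x(L) = L²
t(w) = (-4 + w²)/w
F = 13938 (F = -69*(-202) = 13938)
t(x(Y(5))) + F = ((-2)² - 4/((-2)²)) + 13938 = (4 - 4/4) + 13938 = (4 - 4*¼) + 13938 = (4 - 1) + 13938 = 3 + 13938 = 13941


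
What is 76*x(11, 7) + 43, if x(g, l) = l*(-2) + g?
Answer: -185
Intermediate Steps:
x(g, l) = g - 2*l (x(g, l) = -2*l + g = g - 2*l)
76*x(11, 7) + 43 = 76*(11 - 2*7) + 43 = 76*(11 - 14) + 43 = 76*(-3) + 43 = -228 + 43 = -185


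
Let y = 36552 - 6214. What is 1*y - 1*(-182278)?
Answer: 212616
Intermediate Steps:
y = 30338
1*y - 1*(-182278) = 1*30338 - 1*(-182278) = 30338 + 182278 = 212616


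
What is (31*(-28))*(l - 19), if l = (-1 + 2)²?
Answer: 15624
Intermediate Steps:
l = 1 (l = 1² = 1)
(31*(-28))*(l - 19) = (31*(-28))*(1 - 19) = -868*(-18) = 15624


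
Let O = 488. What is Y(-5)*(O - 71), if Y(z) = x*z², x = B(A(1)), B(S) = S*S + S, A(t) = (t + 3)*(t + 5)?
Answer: 6255000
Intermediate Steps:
A(t) = (3 + t)*(5 + t)
B(S) = S + S² (B(S) = S² + S = S + S²)
x = 600 (x = (15 + 1² + 8*1)*(1 + (15 + 1² + 8*1)) = (15 + 1 + 8)*(1 + (15 + 1 + 8)) = 24*(1 + 24) = 24*25 = 600)
Y(z) = 600*z²
Y(-5)*(O - 71) = (600*(-5)²)*(488 - 71) = (600*25)*417 = 15000*417 = 6255000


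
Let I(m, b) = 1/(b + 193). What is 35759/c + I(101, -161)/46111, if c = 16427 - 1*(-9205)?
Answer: 824442025/590958576 ≈ 1.3951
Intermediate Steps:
I(m, b) = 1/(193 + b)
c = 25632 (c = 16427 + 9205 = 25632)
35759/c + I(101, -161)/46111 = 35759/25632 + 1/((193 - 161)*46111) = 35759*(1/25632) + (1/46111)/32 = 35759/25632 + (1/32)*(1/46111) = 35759/25632 + 1/1475552 = 824442025/590958576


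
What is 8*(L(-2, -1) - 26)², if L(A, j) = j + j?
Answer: 6272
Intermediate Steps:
L(A, j) = 2*j
8*(L(-2, -1) - 26)² = 8*(2*(-1) - 26)² = 8*(-2 - 26)² = 8*(-28)² = 8*784 = 6272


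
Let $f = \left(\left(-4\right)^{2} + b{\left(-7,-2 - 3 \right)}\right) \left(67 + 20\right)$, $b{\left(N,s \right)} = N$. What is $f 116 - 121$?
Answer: $90707$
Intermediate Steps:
$f = 783$ ($f = \left(\left(-4\right)^{2} - 7\right) \left(67 + 20\right) = \left(16 - 7\right) 87 = 9 \cdot 87 = 783$)
$f 116 - 121 = 783 \cdot 116 - 121 = 90828 - 121 = 90707$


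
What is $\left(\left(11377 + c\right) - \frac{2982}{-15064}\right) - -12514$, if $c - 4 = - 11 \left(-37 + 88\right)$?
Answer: $\frac{25107597}{1076} \approx 23334.0$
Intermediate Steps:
$c = -557$ ($c = 4 - 11 \left(-37 + 88\right) = 4 - 561 = -557$)
$\left(\left(11377 + c\right) - \frac{2982}{-15064}\right) - -12514 = \left(\left(11377 - 557\right) - \frac{2982}{-15064}\right) - -12514 = \left(10820 - - \frac{213}{1076}\right) + 12514 = \left(10820 + \frac{213}{1076}\right) + 12514 = \frac{11642533}{1076} + 12514 = \frac{25107597}{1076}$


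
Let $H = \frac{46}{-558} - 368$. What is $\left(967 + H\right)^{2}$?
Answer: $\frac{27921741604}{77841} \approx 3.587 \cdot 10^{5}$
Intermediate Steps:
$H = - \frac{102695}{279}$ ($H = 46 \left(- \frac{1}{558}\right) - 368 = - \frac{23}{279} - 368 = - \frac{102695}{279} \approx -368.08$)
$\left(967 + H\right)^{2} = \left(967 - \frac{102695}{279}\right)^{2} = \left(\frac{167098}{279}\right)^{2} = \frac{27921741604}{77841}$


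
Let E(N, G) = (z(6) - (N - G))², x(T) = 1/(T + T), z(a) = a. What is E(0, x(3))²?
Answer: 1874161/1296 ≈ 1446.1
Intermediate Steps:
x(T) = 1/(2*T)
E(N, G) = (6 + G - N)² (E(N, G) = (6 - (N - G))² = (6 + (G - N))² = (6 + G - N)²)
E(0, x(3))² = ((6 + (½)/3 - 1*0)²)² = ((6 + (½)*(⅓) + 0)²)² = ((6 + ⅙ + 0)²)² = ((37/6)²)² = (1369/36)² = 1874161/1296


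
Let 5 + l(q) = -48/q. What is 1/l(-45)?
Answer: -15/59 ≈ -0.25424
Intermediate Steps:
l(q) = -5 - 48/q
1/l(-45) = 1/(-5 - 48/(-45)) = 1/(-5 - 48*(-1/45)) = 1/(-5 + 16/15) = 1/(-59/15) = -15/59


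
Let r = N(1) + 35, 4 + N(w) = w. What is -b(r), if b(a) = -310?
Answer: 310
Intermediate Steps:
N(w) = -4 + w
r = 32 (r = (-4 + 1) + 35 = -3 + 35 = 32)
-b(r) = -1*(-310) = 310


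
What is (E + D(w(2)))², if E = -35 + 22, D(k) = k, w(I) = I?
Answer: 121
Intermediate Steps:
E = -13
(E + D(w(2)))² = (-13 + 2)² = (-11)² = 121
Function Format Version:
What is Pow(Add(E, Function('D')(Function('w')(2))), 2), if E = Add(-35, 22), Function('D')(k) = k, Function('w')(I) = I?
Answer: 121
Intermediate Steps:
E = -13
Pow(Add(E, Function('D')(Function('w')(2))), 2) = Pow(Add(-13, 2), 2) = Pow(-11, 2) = 121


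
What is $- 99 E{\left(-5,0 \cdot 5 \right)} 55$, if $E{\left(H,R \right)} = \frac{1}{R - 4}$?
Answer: $\frac{5445}{4} \approx 1361.3$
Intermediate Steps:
$E{\left(H,R \right)} = \frac{1}{-4 + R}$
$- 99 E{\left(-5,0 \cdot 5 \right)} 55 = - \frac{99}{-4 + 0 \cdot 5} \cdot 55 = - \frac{99}{-4 + 0} \cdot 55 = - \frac{99}{-4} \cdot 55 = \left(-99\right) \left(- \frac{1}{4}\right) 55 = \frac{99}{4} \cdot 55 = \frac{5445}{4}$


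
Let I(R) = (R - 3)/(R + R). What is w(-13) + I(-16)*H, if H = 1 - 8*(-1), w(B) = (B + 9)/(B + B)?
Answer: 2287/416 ≈ 5.4976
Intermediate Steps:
I(R) = (-3 + R)/(2*R) (I(R) = (-3 + R)/((2*R)) = (-3 + R)*(1/(2*R)) = (-3 + R)/(2*R))
w(B) = (9 + B)/(2*B) (w(B) = (9 + B)/((2*B)) = (9 + B)*(1/(2*B)) = (9 + B)/(2*B))
H = 9 (H = 1 + 8 = 9)
w(-13) + I(-16)*H = (½)*(9 - 13)/(-13) + ((½)*(-3 - 16)/(-16))*9 = (½)*(-1/13)*(-4) + ((½)*(-1/16)*(-19))*9 = 2/13 + (19/32)*9 = 2/13 + 171/32 = 2287/416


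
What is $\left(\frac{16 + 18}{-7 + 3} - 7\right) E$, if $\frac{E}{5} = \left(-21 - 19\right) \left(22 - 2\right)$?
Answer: $62000$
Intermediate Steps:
$E = -4000$ ($E = 5 \left(-21 - 19\right) \left(22 - 2\right) = 5 \left(\left(-40\right) 20\right) = 5 \left(-800\right) = -4000$)
$\left(\frac{16 + 18}{-7 + 3} - 7\right) E = \left(\frac{16 + 18}{-7 + 3} - 7\right) \left(-4000\right) = \left(\frac{34}{-4} - 7\right) \left(-4000\right) = \left(34 \left(- \frac{1}{4}\right) - 7\right) \left(-4000\right) = \left(- \frac{17}{2} - 7\right) \left(-4000\right) = \left(- \frac{31}{2}\right) \left(-4000\right) = 62000$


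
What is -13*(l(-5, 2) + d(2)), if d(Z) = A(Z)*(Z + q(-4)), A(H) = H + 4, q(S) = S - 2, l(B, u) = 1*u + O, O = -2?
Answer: 312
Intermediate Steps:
l(B, u) = -2 + u (l(B, u) = 1*u - 2 = u - 2 = -2 + u)
q(S) = -2 + S
A(H) = 4 + H
d(Z) = (-6 + Z)*(4 + Z) (d(Z) = (4 + Z)*(Z + (-2 - 4)) = (4 + Z)*(Z - 6) = (4 + Z)*(-6 + Z) = (-6 + Z)*(4 + Z))
-13*(l(-5, 2) + d(2)) = -13*((-2 + 2) + (-6 + 2)*(4 + 2)) = -13*(0 - 4*6) = -13*(0 - 24) = -13*(-24) = 312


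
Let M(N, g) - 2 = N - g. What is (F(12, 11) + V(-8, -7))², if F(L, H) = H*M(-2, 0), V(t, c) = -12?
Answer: 144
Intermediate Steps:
M(N, g) = 2 + N - g (M(N, g) = 2 + (N - g) = 2 + N - g)
F(L, H) = 0 (F(L, H) = H*(2 - 2 - 1*0) = H*(2 - 2 + 0) = H*0 = 0)
(F(12, 11) + V(-8, -7))² = (0 - 12)² = (-12)² = 144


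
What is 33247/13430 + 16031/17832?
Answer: 404078417/119741880 ≈ 3.3746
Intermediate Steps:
33247/13430 + 16031/17832 = 404078417/119741880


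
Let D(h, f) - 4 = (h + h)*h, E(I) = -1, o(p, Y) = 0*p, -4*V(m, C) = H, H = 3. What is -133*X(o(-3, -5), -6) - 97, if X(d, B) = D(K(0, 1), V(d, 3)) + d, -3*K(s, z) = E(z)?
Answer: -5927/9 ≈ -658.56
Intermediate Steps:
V(m, C) = -¾ (V(m, C) = -¼*3 = -¾)
o(p, Y) = 0
K(s, z) = ⅓ (K(s, z) = -⅓*(-1) = ⅓)
D(h, f) = 4 + 2*h² (D(h, f) = 4 + (h + h)*h = 4 + (2*h)*h = 4 + 2*h²)
X(d, B) = 38/9 + d (X(d, B) = (4 + 2*(⅓)²) + d = (4 + 2*(⅑)) + d = (4 + 2/9) + d = 38/9 + d)
-133*X(o(-3, -5), -6) - 97 = -133*(38/9 + 0) - 97 = -133*38/9 - 97 = -5054/9 - 97 = -5927/9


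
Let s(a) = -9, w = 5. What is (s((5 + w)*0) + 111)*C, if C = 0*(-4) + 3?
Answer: 306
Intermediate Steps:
C = 3 (C = 0 + 3 = 3)
(s((5 + w)*0) + 111)*C = (-9 + 111)*3 = 102*3 = 306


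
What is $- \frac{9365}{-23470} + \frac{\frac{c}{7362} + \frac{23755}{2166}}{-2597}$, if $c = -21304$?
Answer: $\frac{3206682203897}{8099497180719} \approx 0.39591$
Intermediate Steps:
$- \frac{9365}{-23470} + \frac{\frac{c}{7362} + \frac{23755}{2166}}{-2597} = - \frac{9365}{-23470} + \frac{- \frac{21304}{7362} + \frac{23755}{2166}}{-2597} = \left(-9365\right) \left(- \frac{1}{23470}\right) + \left(\left(-21304\right) \frac{1}{7362} + 23755 \cdot \frac{1}{2166}\right) \left(- \frac{1}{2597}\right) = \frac{1873}{4694} + \left(- \frac{10652}{3681} + \frac{23755}{2166}\right) \left(- \frac{1}{2597}\right) = \frac{1873}{4694} + \frac{21456641}{2657682} \left(- \frac{1}{2597}\right) = \frac{1873}{4694} - \frac{21456641}{6902000154} = \frac{3206682203897}{8099497180719}$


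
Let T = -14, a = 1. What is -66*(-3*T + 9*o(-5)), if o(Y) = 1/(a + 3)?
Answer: -5841/2 ≈ -2920.5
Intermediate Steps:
o(Y) = ¼ (o(Y) = 1/(1 + 3) = 1/4 = ¼)
-66*(-3*T + 9*o(-5)) = -66*(-3*(-14) + 9*(¼)) = -66*(42 + 9/4) = -66*177/4 = -5841/2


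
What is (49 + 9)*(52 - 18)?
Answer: 1972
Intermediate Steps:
(49 + 9)*(52 - 18) = 58*34 = 1972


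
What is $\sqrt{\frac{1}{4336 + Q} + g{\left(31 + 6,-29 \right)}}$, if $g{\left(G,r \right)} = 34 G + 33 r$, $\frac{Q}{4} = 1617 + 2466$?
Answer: $\frac{\sqrt{32144263523}}{10334} \approx 17.349$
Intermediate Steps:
$Q = 16332$ ($Q = 4 \left(1617 + 2466\right) = 4 \cdot 4083 = 16332$)
$g{\left(G,r \right)} = 33 r + 34 G$
$\sqrt{\frac{1}{4336 + Q} + g{\left(31 + 6,-29 \right)}} = \sqrt{\frac{1}{4336 + 16332} + \left(33 \left(-29\right) + 34 \left(31 + 6\right)\right)} = \sqrt{\frac{1}{20668} + \left(-957 + 34 \cdot 37\right)} = \sqrt{\frac{1}{20668} + \left(-957 + 1258\right)} = \sqrt{\frac{1}{20668} + 301} = \sqrt{\frac{6221069}{20668}} = \frac{\sqrt{32144263523}}{10334}$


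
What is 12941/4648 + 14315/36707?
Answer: 541561407/170614136 ≈ 3.1742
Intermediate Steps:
12941/4648 + 14315/36707 = 541561407/170614136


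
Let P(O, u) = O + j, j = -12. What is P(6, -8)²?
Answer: 36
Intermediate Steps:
P(O, u) = -12 + O (P(O, u) = O - 12 = -12 + O)
P(6, -8)² = (-12 + 6)² = (-6)² = 36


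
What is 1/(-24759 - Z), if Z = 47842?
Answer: -1/72601 ≈ -1.3774e-5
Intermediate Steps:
1/(-24759 - Z) = 1/(-24759 - 1*47842) = 1/(-24759 - 47842) = 1/(-72601) = -1/72601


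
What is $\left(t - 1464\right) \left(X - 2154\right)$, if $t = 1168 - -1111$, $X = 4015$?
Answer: $1516715$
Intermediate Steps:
$t = 2279$ ($t = 1168 + 1111 = 2279$)
$\left(t - 1464\right) \left(X - 2154\right) = \left(2279 - 1464\right) \left(4015 - 2154\right) = 815 \cdot 1861 = 1516715$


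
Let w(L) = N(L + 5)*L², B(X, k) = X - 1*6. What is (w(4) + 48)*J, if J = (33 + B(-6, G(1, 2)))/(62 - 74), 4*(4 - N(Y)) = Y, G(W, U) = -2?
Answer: -133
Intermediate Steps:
N(Y) = 4 - Y/4
B(X, k) = -6 + X (B(X, k) = X - 6 = -6 + X)
w(L) = L²*(11/4 - L/4) (w(L) = (4 - (L + 5)/4)*L² = (4 - (5 + L)/4)*L² = (4 + (-5/4 - L/4))*L² = (11/4 - L/4)*L² = L²*(11/4 - L/4))
J = -7/4 (J = (33 + (-6 - 6))/(62 - 74) = (33 - 12)/(-12) = 21*(-1/12) = -7/4 ≈ -1.7500)
(w(4) + 48)*J = ((¼)*4²*(11 - 1*4) + 48)*(-7/4) = ((¼)*16*(11 - 4) + 48)*(-7/4) = ((¼)*16*7 + 48)*(-7/4) = (28 + 48)*(-7/4) = 76*(-7/4) = -133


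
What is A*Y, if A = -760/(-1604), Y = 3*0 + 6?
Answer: 1140/401 ≈ 2.8429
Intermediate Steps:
Y = 6 (Y = 0 + 6 = 6)
A = 190/401 (A = -760*(-1/1604) = 190/401 ≈ 0.47382)
A*Y = (190/401)*6 = 1140/401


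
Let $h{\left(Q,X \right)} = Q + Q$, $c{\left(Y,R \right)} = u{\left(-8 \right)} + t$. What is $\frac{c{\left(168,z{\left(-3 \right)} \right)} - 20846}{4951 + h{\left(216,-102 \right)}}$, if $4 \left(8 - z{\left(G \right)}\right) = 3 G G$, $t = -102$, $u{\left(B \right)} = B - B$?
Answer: $- \frac{20948}{5383} \approx -3.8915$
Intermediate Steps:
$u{\left(B \right)} = 0$
$z{\left(G \right)} = 8 - \frac{3 G^{2}}{4}$ ($z{\left(G \right)} = 8 - \frac{3 G G}{4} = 8 - \frac{3 G^{2}}{4}$)
$c{\left(Y,R \right)} = -102$ ($c{\left(Y,R \right)} = 0 - 102 = -102$)
$h{\left(Q,X \right)} = 2 Q$
$\frac{c{\left(168,z{\left(-3 \right)} \right)} - 20846}{4951 + h{\left(216,-102 \right)}} = \frac{-102 - 20846}{4951 + 2 \cdot 216} = - \frac{20948}{4951 + 432} = - \frac{20948}{5383}$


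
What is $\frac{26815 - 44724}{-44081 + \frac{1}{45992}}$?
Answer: $\frac{823670728}{2027373351} \approx 0.40627$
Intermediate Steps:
$\frac{26815 - 44724}{-44081 + \frac{1}{45992}} = - \frac{17909}{-44081 + \frac{1}{45992}} = - \frac{17909}{- \frac{2027373351}{45992}} = \left(-17909\right) \left(- \frac{45992}{2027373351}\right) = \frac{823670728}{2027373351}$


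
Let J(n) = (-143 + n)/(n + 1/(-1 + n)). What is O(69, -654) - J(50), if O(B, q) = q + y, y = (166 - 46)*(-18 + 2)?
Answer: -2101439/817 ≈ -2572.1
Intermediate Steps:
y = -1920 (y = 120*(-16) = -1920)
O(B, q) = -1920 + q (O(B, q) = q - 1920 = -1920 + q)
J(n) = (-143 + n)/(n + 1/(-1 + n))
O(69, -654) - J(50) = (-1920 - 654) - (143 + 50² - 144*50)/(1 + 50² - 1*50) = -2574 - (143 + 2500 - 7200)/(1 + 2500 - 50) = -2574 - (-4557)/2451 = -2574 - 1*(-1519/817) = -2574 + 1519/817 = -2101439/817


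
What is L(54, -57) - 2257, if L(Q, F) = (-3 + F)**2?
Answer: 1343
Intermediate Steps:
L(54, -57) - 2257 = (-3 - 57)**2 - 2257 = (-60)**2 - 2257 = 3600 - 2257 = 1343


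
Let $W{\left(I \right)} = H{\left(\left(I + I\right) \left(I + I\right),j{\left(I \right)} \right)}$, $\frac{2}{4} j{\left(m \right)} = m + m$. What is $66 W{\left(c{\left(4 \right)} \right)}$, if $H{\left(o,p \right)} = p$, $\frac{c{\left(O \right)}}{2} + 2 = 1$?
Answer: $-528$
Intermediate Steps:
$j{\left(m \right)} = 4 m$ ($j{\left(m \right)} = 2 \left(m + m\right) = 2 \cdot 2 m = 4 m$)
$c{\left(O \right)} = -2$ ($c{\left(O \right)} = -4 + 2 \cdot 1 = -4 + 2 = -2$)
$W{\left(I \right)} = 4 I$
$66 W{\left(c{\left(4 \right)} \right)} = 66 \cdot 4 \left(-2\right) = 66 \left(-8\right) = -528$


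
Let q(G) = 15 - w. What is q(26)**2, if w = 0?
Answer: 225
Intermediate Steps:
q(G) = 15 (q(G) = 15 - 1*0 = 15 + 0 = 15)
q(26)**2 = 15**2 = 225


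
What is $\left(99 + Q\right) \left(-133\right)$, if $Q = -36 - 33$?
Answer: $-3990$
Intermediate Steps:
$Q = -69$
$\left(99 + Q\right) \left(-133\right) = \left(99 - 69\right) \left(-133\right) = 30 \left(-133\right) = -3990$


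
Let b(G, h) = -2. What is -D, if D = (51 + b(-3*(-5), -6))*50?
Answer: -2450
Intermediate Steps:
D = 2450 (D = (51 - 2)*50 = 49*50 = 2450)
-D = -1*2450 = -2450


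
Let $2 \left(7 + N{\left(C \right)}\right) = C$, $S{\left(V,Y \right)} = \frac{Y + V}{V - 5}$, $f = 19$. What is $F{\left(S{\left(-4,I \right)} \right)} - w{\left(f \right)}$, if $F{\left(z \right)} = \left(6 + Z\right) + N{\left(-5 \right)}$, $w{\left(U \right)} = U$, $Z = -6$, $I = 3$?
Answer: $- \frac{57}{2} \approx -28.5$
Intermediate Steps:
$S{\left(V,Y \right)} = \frac{V + Y}{-5 + V}$
$N{\left(C \right)} = -7 + \frac{C}{2}$
$F{\left(z \right)} = - \frac{19}{2}$ ($F{\left(z \right)} = \left(6 - 6\right) + \left(-7 + \frac{1}{2} \left(-5\right)\right) = 0 - \frac{19}{2} = - \frac{19}{2}$)
$F{\left(S{\left(-4,I \right)} \right)} - w{\left(f \right)} = - \frac{19}{2} - 19 = - \frac{57}{2}$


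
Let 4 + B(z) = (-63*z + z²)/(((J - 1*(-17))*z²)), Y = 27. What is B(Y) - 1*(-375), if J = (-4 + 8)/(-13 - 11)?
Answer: 37463/101 ≈ 370.92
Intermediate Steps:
J = -⅙ (J = 4/(-24) = 4*(-1/24) = -⅙ ≈ -0.16667)
B(z) = -4 + 6*(z² - 63*z)/(101*z²) (B(z) = -4 + (-63*z + z²)/(((-⅙ - 1*(-17))*z²)) = -4 + (z² - 63*z)/(((-⅙ + 17)*z²)) = -4 + (z² - 63*z)/((101*z²/6)) = -4 + (z² - 63*z)*(6/(101*z²)) = -4 + 6*(z² - 63*z)/(101*z²))
B(Y) - 1*(-375) = (2/101)*(-189 - 199*27)/27 - 1*(-375) = (2/101)*(1/27)*(-189 - 5373) + 375 = (2/101)*(1/27)*(-5562) + 375 = -412/101 + 375 = 37463/101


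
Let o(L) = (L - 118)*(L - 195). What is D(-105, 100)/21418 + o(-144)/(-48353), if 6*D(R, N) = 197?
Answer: -11404298003/6213747324 ≈ -1.8353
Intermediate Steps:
D(R, N) = 197/6 (D(R, N) = (⅙)*197 = 197/6)
o(L) = (-195 + L)*(-118 + L) (o(L) = (-118 + L)*(-195 + L) = (-195 + L)*(-118 + L))
D(-105, 100)/21418 + o(-144)/(-48353) = (197/6)/21418 + (23010 + (-144)² - 313*(-144))/(-48353) = (197/6)*(1/21418) + (23010 + 20736 + 45072)*(-1/48353) = 197/128508 + 88818*(-1/48353) = 197/128508 - 88818/48353 = -11404298003/6213747324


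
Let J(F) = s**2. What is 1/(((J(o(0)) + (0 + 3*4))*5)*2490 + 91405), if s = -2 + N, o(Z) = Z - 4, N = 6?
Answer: 1/440005 ≈ 2.2727e-6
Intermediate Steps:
o(Z) = -4 + Z
s = 4 (s = -2 + 6 = 4)
J(F) = 16 (J(F) = 4**2 = 16)
1/(((J(o(0)) + (0 + 3*4))*5)*2490 + 91405) = 1/(((16 + (0 + 3*4))*5)*2490 + 91405) = 1/(((16 + (0 + 12))*5)*2490 + 91405) = 1/(((16 + 12)*5)*2490 + 91405) = 1/((28*5)*2490 + 91405) = 1/(140*2490 + 91405) = 1/(348600 + 91405) = 1/440005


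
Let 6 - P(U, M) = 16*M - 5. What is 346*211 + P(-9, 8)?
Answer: 72889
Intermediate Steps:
P(U, M) = 11 - 16*M (P(U, M) = 6 - (16*M - 5) = 6 - (-5 + 16*M) = 6 + (5 - 16*M) = 11 - 16*M)
346*211 + P(-9, 8) = 346*211 + (11 - 16*8) = 73006 + (11 - 128) = 73006 - 117 = 72889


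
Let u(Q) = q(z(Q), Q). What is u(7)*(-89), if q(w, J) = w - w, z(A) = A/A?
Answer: 0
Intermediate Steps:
z(A) = 1
q(w, J) = 0
u(Q) = 0
u(7)*(-89) = 0*(-89) = 0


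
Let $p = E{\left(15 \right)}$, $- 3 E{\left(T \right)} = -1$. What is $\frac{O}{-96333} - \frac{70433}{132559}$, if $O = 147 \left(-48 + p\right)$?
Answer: $- \frac{5856181276}{12769806147} \approx -0.4586$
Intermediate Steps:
$E{\left(T \right)} = \frac{1}{3}$ ($E{\left(T \right)} = \left(- \frac{1}{3}\right) \left(-1\right) = \frac{1}{3}$)
$p = \frac{1}{3} \approx 0.33333$
$O = -7007$ ($O = 147 \left(-48 + \frac{1}{3}\right) = 147 \left(- \frac{143}{3}\right) = -7007$)
$\frac{O}{-96333} - \frac{70433}{132559} = - \frac{7007}{-96333} - \frac{70433}{132559} = \left(-7007\right) \left(- \frac{1}{96333}\right) - \frac{70433}{132559} = \frac{7007}{96333} - \frac{70433}{132559} = - \frac{5856181276}{12769806147}$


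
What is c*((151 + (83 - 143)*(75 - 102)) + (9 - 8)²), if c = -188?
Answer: -333136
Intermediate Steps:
c*((151 + (83 - 143)*(75 - 102)) + (9 - 8)²) = -188*((151 + (83 - 143)*(75 - 102)) + (9 - 8)²) = -188*((151 - 60*(-27)) + 1²) = -188*((151 + 1620) + 1) = -188*(1771 + 1) = -188*1772 = -333136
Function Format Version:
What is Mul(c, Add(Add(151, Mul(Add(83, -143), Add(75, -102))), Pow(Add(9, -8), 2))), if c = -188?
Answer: -333136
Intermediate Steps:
Mul(c, Add(Add(151, Mul(Add(83, -143), Add(75, -102))), Pow(Add(9, -8), 2))) = Mul(-188, Add(Add(151, Mul(Add(83, -143), Add(75, -102))), Pow(Add(9, -8), 2))) = Mul(-188, Add(Add(151, Mul(-60, -27)), Pow(1, 2))) = Mul(-188, Add(Add(151, 1620), 1)) = Mul(-188, Add(1771, 1)) = Mul(-188, 1772) = -333136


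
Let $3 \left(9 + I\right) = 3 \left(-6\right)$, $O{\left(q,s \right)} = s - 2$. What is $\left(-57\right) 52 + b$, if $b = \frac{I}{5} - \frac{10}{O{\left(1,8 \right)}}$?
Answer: $- \frac{8906}{3} \approx -2968.7$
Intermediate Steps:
$O{\left(q,s \right)} = -2 + s$
$I = -15$ ($I = -9 + \frac{3 \left(-6\right)}{3} = -9 + \frac{1}{3} \left(-18\right) = -9 - 6 = -15$)
$b = - \frac{14}{3}$ ($b = - \frac{15}{5} - \frac{10}{-2 + 8} = \left(-15\right) \frac{1}{5} - \frac{10}{6} = -3 - \frac{5}{3} = - \frac{14}{3} \approx -4.6667$)
$\left(-57\right) 52 + b = \left(-57\right) 52 - \frac{14}{3} = -2964 - \frac{14}{3} = - \frac{8906}{3}$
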